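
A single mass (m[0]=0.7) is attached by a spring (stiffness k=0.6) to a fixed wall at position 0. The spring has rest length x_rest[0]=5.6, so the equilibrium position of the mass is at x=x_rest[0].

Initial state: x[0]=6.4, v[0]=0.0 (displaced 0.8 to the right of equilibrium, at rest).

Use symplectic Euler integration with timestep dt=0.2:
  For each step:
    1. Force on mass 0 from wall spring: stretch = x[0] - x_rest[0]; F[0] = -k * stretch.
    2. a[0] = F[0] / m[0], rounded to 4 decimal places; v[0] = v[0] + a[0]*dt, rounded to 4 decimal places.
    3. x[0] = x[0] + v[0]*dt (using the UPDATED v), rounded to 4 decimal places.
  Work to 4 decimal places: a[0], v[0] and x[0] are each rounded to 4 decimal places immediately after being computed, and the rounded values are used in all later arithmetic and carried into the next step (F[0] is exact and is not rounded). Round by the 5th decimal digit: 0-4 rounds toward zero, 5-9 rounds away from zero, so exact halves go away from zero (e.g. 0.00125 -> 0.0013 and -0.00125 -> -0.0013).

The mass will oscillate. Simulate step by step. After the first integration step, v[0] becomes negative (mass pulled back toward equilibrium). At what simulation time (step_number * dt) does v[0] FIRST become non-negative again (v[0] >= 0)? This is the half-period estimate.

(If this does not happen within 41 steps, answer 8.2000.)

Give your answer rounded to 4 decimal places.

Step 0: x=[6.4000] v=[0.0000]
Step 1: x=[6.3726] v=[-0.1371]
Step 2: x=[6.3187] v=[-0.2695]
Step 3: x=[6.2402] v=[-0.3927]
Step 4: x=[6.1397] v=[-0.5024]
Step 5: x=[6.0207] v=[-0.5949]
Step 6: x=[5.8873] v=[-0.6670]
Step 7: x=[5.7440] v=[-0.7163]
Step 8: x=[5.5958] v=[-0.7410]
Step 9: x=[5.4477] v=[-0.7403]
Step 10: x=[5.3049] v=[-0.7142]
Step 11: x=[5.1722] v=[-0.6636]
Step 12: x=[5.0541] v=[-0.5903]
Step 13: x=[4.9548] v=[-0.4967]
Step 14: x=[4.8776] v=[-0.3861]
Step 15: x=[4.8251] v=[-0.2623]
Step 16: x=[4.7992] v=[-0.1295]
Step 17: x=[4.8008] v=[0.0078]
First v>=0 after going negative at step 17, time=3.4000

Answer: 3.4000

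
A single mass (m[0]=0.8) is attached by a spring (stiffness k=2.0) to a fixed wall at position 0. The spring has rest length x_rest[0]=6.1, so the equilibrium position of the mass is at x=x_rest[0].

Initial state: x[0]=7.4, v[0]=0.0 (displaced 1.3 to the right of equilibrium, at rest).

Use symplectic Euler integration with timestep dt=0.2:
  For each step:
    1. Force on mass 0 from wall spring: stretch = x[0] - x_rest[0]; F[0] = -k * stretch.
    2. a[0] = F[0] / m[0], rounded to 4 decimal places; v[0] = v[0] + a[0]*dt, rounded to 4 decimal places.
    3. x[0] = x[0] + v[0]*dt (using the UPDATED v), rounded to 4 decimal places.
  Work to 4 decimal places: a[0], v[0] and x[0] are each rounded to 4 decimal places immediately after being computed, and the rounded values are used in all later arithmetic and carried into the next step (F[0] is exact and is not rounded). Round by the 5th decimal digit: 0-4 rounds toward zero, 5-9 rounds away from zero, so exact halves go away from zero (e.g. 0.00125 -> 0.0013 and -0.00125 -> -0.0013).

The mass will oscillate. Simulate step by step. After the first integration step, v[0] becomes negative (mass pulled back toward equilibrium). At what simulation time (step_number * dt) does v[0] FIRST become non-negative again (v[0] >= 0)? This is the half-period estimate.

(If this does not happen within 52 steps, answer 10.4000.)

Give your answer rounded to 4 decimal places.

Step 0: x=[7.4000] v=[0.0000]
Step 1: x=[7.2700] v=[-0.6500]
Step 2: x=[7.0230] v=[-1.2350]
Step 3: x=[6.6837] v=[-1.6965]
Step 4: x=[6.2860] v=[-1.9884]
Step 5: x=[5.8697] v=[-2.0814]
Step 6: x=[5.4765] v=[-1.9662]
Step 7: x=[5.1456] v=[-1.6544]
Step 8: x=[4.9102] v=[-1.1772]
Step 9: x=[4.7937] v=[-0.5823]
Step 10: x=[4.8079] v=[0.0709]
First v>=0 after going negative at step 10, time=2.0000

Answer: 2.0000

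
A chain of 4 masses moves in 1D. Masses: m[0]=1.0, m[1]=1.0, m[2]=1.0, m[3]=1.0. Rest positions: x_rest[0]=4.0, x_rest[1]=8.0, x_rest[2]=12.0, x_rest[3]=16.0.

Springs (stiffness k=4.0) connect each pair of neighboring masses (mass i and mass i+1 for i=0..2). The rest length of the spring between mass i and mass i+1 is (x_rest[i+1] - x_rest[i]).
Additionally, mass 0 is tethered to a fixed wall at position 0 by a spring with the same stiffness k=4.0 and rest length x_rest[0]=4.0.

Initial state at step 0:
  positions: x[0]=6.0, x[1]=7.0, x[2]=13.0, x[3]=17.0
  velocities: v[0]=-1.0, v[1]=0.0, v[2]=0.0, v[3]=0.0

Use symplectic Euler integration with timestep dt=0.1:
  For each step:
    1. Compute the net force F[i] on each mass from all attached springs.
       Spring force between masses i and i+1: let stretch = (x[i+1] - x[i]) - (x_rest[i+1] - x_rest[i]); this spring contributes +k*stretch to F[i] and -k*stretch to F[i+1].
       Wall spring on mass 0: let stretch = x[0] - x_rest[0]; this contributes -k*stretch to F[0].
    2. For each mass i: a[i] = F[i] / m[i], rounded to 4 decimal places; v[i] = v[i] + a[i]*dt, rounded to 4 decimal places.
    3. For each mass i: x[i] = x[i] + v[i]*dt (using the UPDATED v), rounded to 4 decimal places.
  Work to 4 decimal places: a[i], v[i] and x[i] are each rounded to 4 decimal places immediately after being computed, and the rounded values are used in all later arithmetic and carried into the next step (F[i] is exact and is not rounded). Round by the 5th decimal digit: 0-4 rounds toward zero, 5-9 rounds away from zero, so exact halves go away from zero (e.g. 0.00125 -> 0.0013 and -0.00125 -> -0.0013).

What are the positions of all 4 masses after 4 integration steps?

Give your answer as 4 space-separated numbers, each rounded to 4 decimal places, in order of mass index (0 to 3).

Step 0: x=[6.0000 7.0000 13.0000 17.0000] v=[-1.0000 0.0000 0.0000 0.0000]
Step 1: x=[5.7000 7.2000 12.9200 17.0000] v=[-3.0000 2.0000 -0.8000 0.0000]
Step 2: x=[5.2320 7.5688 12.7744 16.9968] v=[-4.6800 3.6880 -1.4560 -0.0320]
Step 3: x=[4.6482 8.0524 12.5895 16.9847] v=[-5.8381 4.8355 -1.8493 -0.1210]
Step 4: x=[4.0146 8.5813 12.3989 16.9568] v=[-6.3357 5.2887 -1.9061 -0.2791]

Answer: 4.0146 8.5813 12.3989 16.9568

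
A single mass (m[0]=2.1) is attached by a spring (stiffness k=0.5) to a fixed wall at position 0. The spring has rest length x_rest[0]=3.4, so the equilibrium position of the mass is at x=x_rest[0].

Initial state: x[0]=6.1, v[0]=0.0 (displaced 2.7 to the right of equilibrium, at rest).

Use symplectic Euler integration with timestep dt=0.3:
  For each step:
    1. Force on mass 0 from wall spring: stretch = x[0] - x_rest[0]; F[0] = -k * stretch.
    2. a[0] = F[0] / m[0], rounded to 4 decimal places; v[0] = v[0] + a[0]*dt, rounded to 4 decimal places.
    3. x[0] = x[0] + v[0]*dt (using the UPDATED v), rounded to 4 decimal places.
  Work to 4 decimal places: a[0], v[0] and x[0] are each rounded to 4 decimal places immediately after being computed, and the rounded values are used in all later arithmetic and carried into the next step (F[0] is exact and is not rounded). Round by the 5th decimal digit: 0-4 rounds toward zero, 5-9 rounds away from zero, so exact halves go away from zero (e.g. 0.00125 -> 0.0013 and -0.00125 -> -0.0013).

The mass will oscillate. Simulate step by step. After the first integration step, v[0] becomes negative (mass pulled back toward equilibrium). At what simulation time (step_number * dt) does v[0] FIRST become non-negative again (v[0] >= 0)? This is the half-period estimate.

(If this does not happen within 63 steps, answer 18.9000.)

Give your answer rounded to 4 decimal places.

Answer: 6.6000

Derivation:
Step 0: x=[6.1000] v=[0.0000]
Step 1: x=[6.0421] v=[-0.1929]
Step 2: x=[5.9276] v=[-0.3816]
Step 3: x=[5.7590] v=[-0.5621]
Step 4: x=[5.5398] v=[-0.7306]
Step 5: x=[5.2748] v=[-0.8835]
Step 6: x=[4.9696] v=[-1.0174]
Step 7: x=[4.6308] v=[-1.1295]
Step 8: x=[4.2656] v=[-1.2174]
Step 9: x=[3.8818] v=[-1.2792]
Step 10: x=[3.4877] v=[-1.3136]
Step 11: x=[3.0917] v=[-1.3199]
Step 12: x=[2.7023] v=[-1.2979]
Step 13: x=[2.3279] v=[-1.2481]
Step 14: x=[1.9765] v=[-1.1715]
Step 15: x=[1.6556] v=[-1.0698]
Step 16: x=[1.3720] v=[-0.9452]
Step 17: x=[1.1319] v=[-0.8003]
Step 18: x=[0.9404] v=[-0.6383]
Step 19: x=[0.8016] v=[-0.4626]
Step 20: x=[0.7185] v=[-0.2770]
Step 21: x=[0.6929] v=[-0.0855]
Step 22: x=[0.7253] v=[0.1079]
First v>=0 after going negative at step 22, time=6.6000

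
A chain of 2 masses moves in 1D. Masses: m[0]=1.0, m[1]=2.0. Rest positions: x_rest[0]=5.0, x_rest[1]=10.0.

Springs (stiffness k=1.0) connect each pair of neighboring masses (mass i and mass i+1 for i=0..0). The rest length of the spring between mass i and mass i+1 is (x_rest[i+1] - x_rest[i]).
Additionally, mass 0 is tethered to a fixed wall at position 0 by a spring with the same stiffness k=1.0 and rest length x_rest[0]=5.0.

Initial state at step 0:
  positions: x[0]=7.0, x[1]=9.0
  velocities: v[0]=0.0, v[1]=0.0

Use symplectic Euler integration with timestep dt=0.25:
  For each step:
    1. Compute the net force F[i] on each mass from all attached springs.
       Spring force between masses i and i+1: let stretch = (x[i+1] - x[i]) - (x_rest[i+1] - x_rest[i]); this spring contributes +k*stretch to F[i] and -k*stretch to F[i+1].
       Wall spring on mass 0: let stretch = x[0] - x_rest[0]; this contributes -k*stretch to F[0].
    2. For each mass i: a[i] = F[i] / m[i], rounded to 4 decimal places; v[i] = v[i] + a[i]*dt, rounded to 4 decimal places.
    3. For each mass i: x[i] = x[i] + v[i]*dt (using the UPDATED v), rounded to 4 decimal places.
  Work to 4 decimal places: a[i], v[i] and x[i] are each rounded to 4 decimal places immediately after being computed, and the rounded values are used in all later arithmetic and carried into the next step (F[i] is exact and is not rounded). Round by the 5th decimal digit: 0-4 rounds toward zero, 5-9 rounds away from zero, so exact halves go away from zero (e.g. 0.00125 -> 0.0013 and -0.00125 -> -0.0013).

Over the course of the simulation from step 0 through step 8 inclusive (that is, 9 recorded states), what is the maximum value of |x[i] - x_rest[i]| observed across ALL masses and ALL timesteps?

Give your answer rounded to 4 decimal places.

Answer: 2.3606

Derivation:
Step 0: x=[7.0000 9.0000] v=[0.0000 0.0000]
Step 1: x=[6.6875 9.0938] v=[-1.2500 0.3750]
Step 2: x=[6.1074 9.2686] v=[-2.3203 0.6992]
Step 3: x=[5.3432 9.5009] v=[-3.0569 0.9291]
Step 4: x=[4.5049 9.7595] v=[-3.3533 1.0344]
Step 5: x=[3.7134 10.0102] v=[-3.1659 1.0026]
Step 6: x=[3.0834 10.2203] v=[-2.5201 0.8405]
Step 7: x=[2.7067 10.3637] v=[-1.5067 0.5734]
Step 8: x=[2.6394 10.4240] v=[-0.2691 0.2413]
Max displacement = 2.3606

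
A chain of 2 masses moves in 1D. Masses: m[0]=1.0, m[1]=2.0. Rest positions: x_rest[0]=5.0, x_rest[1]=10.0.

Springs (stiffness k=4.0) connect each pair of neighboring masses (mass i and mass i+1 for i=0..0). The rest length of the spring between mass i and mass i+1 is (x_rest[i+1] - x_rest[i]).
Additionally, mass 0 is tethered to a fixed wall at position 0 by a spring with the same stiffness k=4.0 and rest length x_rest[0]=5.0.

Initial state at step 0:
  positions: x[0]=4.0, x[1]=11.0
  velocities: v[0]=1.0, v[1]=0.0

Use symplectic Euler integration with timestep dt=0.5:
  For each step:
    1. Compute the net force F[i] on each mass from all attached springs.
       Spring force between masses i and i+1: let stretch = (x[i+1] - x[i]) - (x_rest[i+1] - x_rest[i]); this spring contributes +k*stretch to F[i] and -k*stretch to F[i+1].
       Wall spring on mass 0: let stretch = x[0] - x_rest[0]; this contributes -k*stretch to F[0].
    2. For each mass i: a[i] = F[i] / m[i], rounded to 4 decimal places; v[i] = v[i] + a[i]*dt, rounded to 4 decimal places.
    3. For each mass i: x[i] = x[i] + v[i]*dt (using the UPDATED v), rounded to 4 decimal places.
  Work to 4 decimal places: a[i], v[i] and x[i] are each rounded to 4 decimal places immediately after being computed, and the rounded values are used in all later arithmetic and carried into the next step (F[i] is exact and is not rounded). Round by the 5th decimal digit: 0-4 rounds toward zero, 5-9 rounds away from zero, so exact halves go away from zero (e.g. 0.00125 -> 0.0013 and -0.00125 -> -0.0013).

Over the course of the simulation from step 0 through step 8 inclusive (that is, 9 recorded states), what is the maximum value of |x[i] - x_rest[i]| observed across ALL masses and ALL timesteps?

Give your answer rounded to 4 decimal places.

Answer: 2.5781

Derivation:
Step 0: x=[4.0000 11.0000] v=[1.0000 0.0000]
Step 1: x=[7.5000 10.0000] v=[7.0000 -2.0000]
Step 2: x=[6.0000 10.2500] v=[-3.0000 0.5000]
Step 3: x=[2.7500 10.8750] v=[-6.5000 1.2500]
Step 4: x=[4.8750 9.9375] v=[4.2500 -1.8750]
Step 5: x=[7.1875 8.9688] v=[4.6250 -1.9375]
Step 6: x=[4.0938 9.6094] v=[-6.1874 1.2812]
Step 7: x=[2.4219 9.9922] v=[-3.3438 0.7656]
Step 8: x=[5.8984 9.0899] v=[6.9530 -1.8047]
Max displacement = 2.5781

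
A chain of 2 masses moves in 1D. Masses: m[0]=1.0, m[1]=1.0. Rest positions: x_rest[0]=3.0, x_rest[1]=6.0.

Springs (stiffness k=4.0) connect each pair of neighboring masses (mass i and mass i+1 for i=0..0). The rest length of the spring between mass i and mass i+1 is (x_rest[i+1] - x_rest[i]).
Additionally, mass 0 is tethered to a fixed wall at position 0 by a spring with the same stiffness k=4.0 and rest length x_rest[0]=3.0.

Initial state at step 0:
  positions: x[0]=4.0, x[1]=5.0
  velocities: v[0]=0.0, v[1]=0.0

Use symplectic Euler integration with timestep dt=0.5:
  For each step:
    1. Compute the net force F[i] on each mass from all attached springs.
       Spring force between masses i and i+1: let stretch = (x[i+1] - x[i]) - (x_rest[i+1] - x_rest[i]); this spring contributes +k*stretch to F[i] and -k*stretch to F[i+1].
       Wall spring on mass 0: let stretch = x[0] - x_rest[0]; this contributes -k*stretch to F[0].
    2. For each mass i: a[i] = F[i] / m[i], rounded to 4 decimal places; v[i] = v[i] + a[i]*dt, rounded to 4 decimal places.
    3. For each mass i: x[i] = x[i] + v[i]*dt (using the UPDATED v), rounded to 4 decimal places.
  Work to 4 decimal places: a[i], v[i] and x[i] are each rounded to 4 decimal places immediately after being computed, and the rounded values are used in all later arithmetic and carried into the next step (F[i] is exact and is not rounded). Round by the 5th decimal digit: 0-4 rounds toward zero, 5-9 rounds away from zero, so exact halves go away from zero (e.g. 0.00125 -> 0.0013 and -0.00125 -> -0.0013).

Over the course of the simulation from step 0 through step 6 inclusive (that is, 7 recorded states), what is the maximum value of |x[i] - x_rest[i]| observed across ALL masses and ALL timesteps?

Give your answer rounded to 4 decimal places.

Answer: 2.0000

Derivation:
Step 0: x=[4.0000 5.0000] v=[0.0000 0.0000]
Step 1: x=[1.0000 7.0000] v=[-6.0000 4.0000]
Step 2: x=[3.0000 6.0000] v=[4.0000 -2.0000]
Step 3: x=[5.0000 5.0000] v=[4.0000 -2.0000]
Step 4: x=[2.0000 7.0000] v=[-6.0000 4.0000]
Step 5: x=[2.0000 7.0000] v=[0.0000 0.0000]
Step 6: x=[5.0000 5.0000] v=[6.0000 -4.0000]
Max displacement = 2.0000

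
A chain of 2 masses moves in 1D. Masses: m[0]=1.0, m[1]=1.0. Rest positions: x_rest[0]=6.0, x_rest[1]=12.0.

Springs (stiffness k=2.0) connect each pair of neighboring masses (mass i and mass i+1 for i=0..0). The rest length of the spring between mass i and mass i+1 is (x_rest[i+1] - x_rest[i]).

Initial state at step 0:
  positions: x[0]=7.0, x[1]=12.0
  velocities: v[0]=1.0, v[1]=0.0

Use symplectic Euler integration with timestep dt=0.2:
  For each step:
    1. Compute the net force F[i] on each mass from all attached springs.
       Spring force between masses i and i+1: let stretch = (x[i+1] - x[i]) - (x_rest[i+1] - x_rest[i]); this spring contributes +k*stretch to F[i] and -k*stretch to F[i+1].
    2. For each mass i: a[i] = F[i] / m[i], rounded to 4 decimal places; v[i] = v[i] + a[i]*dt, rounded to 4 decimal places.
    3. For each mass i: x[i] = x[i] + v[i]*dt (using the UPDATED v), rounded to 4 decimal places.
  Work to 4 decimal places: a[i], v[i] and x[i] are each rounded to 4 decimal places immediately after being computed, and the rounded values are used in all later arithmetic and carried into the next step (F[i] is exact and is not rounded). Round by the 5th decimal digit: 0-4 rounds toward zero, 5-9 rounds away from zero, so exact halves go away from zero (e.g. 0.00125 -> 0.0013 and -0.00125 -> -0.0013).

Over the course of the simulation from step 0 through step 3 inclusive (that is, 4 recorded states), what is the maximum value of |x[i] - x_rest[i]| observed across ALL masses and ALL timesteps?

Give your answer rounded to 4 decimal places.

Answer: 1.1568

Derivation:
Step 0: x=[7.0000 12.0000] v=[1.0000 0.0000]
Step 1: x=[7.1200 12.0800] v=[0.6000 0.4000]
Step 2: x=[7.1568 12.2432] v=[0.1840 0.8160]
Step 3: x=[7.1205 12.4795] v=[-0.1814 1.1814]
Max displacement = 1.1568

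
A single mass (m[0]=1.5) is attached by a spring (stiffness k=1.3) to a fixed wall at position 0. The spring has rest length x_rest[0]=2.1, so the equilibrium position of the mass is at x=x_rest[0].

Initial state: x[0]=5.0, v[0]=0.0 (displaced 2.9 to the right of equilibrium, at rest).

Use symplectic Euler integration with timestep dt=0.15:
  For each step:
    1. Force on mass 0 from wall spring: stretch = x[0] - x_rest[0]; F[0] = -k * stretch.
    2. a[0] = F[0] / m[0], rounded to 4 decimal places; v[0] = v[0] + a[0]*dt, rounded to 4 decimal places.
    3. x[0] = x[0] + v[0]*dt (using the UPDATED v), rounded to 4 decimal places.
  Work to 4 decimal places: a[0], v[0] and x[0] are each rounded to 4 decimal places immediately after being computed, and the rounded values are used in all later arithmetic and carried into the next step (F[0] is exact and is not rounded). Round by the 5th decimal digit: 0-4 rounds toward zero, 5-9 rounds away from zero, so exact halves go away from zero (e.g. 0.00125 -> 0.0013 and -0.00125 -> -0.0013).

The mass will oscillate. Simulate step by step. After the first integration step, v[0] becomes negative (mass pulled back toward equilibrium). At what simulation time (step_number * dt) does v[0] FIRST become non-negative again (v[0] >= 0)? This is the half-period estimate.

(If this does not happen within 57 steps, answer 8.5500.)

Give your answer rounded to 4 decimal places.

Step 0: x=[5.0000] v=[0.0000]
Step 1: x=[4.9435] v=[-0.3770]
Step 2: x=[4.8315] v=[-0.7467]
Step 3: x=[4.6662] v=[-1.1018]
Step 4: x=[4.4509] v=[-1.4354]
Step 5: x=[4.1898] v=[-1.7410]
Step 6: x=[3.8879] v=[-2.0127]
Step 7: x=[3.5511] v=[-2.2451]
Step 8: x=[3.1860] v=[-2.4337]
Step 9: x=[2.7998] v=[-2.5749]
Step 10: x=[2.3999] v=[-2.6659]
Step 11: x=[1.9942] v=[-2.7049]
Step 12: x=[1.5905] v=[-2.6911]
Step 13: x=[1.1968] v=[-2.6249]
Step 14: x=[0.8207] v=[-2.5075]
Step 15: x=[0.4695] v=[-2.3412]
Step 16: x=[0.1501] v=[-2.1292]
Step 17: x=[-0.1313] v=[-1.8757]
Step 18: x=[-0.3691] v=[-1.5856]
Step 19: x=[-0.5588] v=[-1.2646]
Step 20: x=[-0.6967] v=[-0.9190]
Step 21: x=[-0.7800] v=[-0.5554]
Step 22: x=[-0.8072] v=[-0.1810]
Step 23: x=[-0.7777] v=[0.1969]
First v>=0 after going negative at step 23, time=3.4500

Answer: 3.4500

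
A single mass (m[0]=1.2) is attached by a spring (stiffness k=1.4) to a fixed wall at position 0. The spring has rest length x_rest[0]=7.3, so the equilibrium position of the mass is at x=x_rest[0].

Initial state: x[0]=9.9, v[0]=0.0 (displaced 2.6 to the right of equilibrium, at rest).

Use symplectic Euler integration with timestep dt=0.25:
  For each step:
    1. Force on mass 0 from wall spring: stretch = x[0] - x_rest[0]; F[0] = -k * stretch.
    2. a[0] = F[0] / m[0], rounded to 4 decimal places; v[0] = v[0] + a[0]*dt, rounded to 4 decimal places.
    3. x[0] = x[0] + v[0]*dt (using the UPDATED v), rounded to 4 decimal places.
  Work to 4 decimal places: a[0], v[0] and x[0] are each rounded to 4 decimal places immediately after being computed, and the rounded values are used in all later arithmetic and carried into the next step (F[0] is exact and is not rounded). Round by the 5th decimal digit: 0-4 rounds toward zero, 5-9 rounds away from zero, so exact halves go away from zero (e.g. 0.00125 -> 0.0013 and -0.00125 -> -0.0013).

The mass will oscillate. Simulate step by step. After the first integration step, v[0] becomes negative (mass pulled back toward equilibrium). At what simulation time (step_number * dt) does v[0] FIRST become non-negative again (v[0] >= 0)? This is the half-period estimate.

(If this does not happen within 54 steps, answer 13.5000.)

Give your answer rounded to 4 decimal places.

Answer: 3.0000

Derivation:
Step 0: x=[9.9000] v=[0.0000]
Step 1: x=[9.7104] v=[-0.7583]
Step 2: x=[9.3451] v=[-1.4613]
Step 3: x=[8.8307] v=[-2.0578]
Step 4: x=[8.2046] v=[-2.5043]
Step 5: x=[7.5126] v=[-2.7682]
Step 6: x=[6.8051] v=[-2.8302]
Step 7: x=[6.1336] v=[-2.6859]
Step 8: x=[5.5472] v=[-2.3457]
Step 9: x=[5.0886] v=[-1.8345]
Step 10: x=[4.7912] v=[-1.1895]
Step 11: x=[4.6768] v=[-0.4578]
Step 12: x=[4.7536] v=[0.3073]
First v>=0 after going negative at step 12, time=3.0000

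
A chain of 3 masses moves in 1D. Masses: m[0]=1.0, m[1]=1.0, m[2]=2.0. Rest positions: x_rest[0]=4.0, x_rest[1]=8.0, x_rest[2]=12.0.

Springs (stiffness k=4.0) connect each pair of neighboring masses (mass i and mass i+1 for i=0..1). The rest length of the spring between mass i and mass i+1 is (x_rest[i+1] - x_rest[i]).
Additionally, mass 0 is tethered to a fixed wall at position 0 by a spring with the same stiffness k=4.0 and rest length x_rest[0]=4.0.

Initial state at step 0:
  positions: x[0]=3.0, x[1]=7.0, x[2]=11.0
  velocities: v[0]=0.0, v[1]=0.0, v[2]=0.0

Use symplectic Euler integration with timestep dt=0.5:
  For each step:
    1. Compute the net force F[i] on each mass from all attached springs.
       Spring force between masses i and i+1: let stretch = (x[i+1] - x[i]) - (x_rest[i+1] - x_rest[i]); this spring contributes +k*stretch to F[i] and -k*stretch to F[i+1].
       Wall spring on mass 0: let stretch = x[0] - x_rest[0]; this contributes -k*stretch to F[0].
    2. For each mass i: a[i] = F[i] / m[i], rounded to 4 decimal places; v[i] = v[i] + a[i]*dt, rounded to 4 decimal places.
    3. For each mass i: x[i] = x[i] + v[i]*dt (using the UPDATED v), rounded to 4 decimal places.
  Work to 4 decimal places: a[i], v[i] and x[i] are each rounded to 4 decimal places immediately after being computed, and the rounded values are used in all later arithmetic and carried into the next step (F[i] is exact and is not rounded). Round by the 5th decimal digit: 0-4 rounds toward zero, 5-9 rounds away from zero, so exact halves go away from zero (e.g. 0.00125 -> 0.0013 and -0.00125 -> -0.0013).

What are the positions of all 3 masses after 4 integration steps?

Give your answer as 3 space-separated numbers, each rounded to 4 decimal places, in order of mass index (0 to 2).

Answer: 4.0000 7.5000 12.2500

Derivation:
Step 0: x=[3.0000 7.0000 11.0000] v=[0.0000 0.0000 0.0000]
Step 1: x=[4.0000 7.0000 11.0000] v=[2.0000 0.0000 0.0000]
Step 2: x=[4.0000 8.0000 11.0000] v=[0.0000 2.0000 0.0000]
Step 3: x=[4.0000 8.0000 11.5000] v=[0.0000 0.0000 1.0000]
Step 4: x=[4.0000 7.5000 12.2500] v=[0.0000 -1.0000 1.5000]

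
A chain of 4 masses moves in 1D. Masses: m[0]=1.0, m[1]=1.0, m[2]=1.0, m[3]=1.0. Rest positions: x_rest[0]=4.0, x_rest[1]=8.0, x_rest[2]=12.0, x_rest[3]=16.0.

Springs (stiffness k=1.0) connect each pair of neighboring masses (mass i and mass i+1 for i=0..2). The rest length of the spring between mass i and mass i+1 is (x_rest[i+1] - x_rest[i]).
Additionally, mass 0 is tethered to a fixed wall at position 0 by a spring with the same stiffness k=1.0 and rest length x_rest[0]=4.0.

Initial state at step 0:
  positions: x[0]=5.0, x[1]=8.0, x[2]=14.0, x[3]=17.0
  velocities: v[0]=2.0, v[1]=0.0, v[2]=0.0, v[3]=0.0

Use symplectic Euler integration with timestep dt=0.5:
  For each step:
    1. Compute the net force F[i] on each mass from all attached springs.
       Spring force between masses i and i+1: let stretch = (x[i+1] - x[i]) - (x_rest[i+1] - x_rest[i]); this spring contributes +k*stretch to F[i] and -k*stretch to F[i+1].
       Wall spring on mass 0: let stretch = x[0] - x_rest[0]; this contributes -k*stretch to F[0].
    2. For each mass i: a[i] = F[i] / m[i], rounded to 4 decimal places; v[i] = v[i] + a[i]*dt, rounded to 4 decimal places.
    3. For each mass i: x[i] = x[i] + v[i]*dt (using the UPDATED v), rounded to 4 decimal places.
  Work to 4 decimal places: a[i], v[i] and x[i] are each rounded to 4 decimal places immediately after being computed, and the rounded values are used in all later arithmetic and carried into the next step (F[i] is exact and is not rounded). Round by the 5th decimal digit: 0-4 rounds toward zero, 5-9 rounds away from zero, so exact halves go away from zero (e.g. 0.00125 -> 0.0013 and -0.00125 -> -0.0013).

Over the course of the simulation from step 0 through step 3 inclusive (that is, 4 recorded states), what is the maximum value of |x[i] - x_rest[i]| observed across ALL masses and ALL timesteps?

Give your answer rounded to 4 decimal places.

Step 0: x=[5.0000 8.0000 14.0000 17.0000] v=[2.0000 0.0000 0.0000 0.0000]
Step 1: x=[5.5000 8.7500 13.2500 17.2500] v=[1.0000 1.5000 -1.5000 0.5000]
Step 2: x=[5.4375 9.8125 12.3750 17.5000] v=[-0.1250 2.1250 -1.7500 0.5000]
Step 3: x=[5.1094 10.4219 12.1406 17.4688] v=[-0.6563 1.2188 -0.4688 -0.0625]
Max displacement = 2.4219

Answer: 2.4219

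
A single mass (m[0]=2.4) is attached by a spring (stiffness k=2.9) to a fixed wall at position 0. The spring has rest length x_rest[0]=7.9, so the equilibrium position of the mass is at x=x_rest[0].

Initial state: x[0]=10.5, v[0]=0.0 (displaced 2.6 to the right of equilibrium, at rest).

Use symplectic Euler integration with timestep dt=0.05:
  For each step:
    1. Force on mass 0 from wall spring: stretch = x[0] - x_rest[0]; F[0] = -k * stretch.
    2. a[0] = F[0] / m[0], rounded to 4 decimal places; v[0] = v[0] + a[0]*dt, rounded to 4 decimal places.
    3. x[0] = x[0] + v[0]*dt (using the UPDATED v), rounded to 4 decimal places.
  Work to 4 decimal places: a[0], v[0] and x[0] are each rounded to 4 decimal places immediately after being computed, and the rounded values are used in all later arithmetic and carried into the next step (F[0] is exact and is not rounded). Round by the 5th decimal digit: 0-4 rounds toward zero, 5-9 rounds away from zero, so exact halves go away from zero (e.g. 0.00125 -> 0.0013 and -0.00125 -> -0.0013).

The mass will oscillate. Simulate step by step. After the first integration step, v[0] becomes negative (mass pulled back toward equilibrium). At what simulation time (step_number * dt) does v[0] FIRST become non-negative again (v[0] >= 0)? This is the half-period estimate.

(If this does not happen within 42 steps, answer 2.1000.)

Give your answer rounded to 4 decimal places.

Answer: 2.1000

Derivation:
Step 0: x=[10.5000] v=[0.0000]
Step 1: x=[10.4921] v=[-0.1571]
Step 2: x=[10.4764] v=[-0.3137]
Step 3: x=[10.4529] v=[-0.4694]
Step 4: x=[10.4217] v=[-0.6236]
Step 5: x=[10.3829] v=[-0.7760]
Step 6: x=[10.3366] v=[-0.9260]
Step 7: x=[10.2829] v=[-1.0732]
Step 8: x=[10.2220] v=[-1.2172]
Step 9: x=[10.1541] v=[-1.3575]
Step 10: x=[10.0794] v=[-1.4937]
Step 11: x=[9.9981] v=[-1.6254]
Step 12: x=[9.9105] v=[-1.7522]
Step 13: x=[9.8168] v=[-1.8737]
Step 14: x=[9.7173] v=[-1.9895]
Step 15: x=[9.6123] v=[-2.0993]
Step 16: x=[9.5022] v=[-2.2028]
Step 17: x=[9.3872] v=[-2.2996]
Step 18: x=[9.2677] v=[-2.3895]
Step 19: x=[9.1441] v=[-2.4721]
Step 20: x=[9.0167] v=[-2.5473]
Step 21: x=[8.8860] v=[-2.6148]
Step 22: x=[8.7523] v=[-2.6744]
Step 23: x=[8.6160] v=[-2.7259]
Step 24: x=[8.4775] v=[-2.7692]
Step 25: x=[8.3373] v=[-2.8041]
Step 26: x=[8.1958] v=[-2.8305]
Step 27: x=[8.0534] v=[-2.8484]
Step 28: x=[7.9105] v=[-2.8577]
Step 29: x=[7.7676] v=[-2.8583]
Step 30: x=[7.6251] v=[-2.8503]
Step 31: x=[7.4834] v=[-2.8337]
Step 32: x=[7.3430] v=[-2.8085]
Step 33: x=[7.2043] v=[-2.7749]
Step 34: x=[7.0677] v=[-2.7329]
Step 35: x=[6.9336] v=[-2.6826]
Step 36: x=[6.8024] v=[-2.6242]
Step 37: x=[6.6745] v=[-2.5579]
Step 38: x=[6.5503] v=[-2.4839]
Step 39: x=[6.4302] v=[-2.4024]
Step 40: x=[6.3145] v=[-2.3136]
Step 41: x=[6.2036] v=[-2.2178]
Step 42: x=[6.0978] v=[-2.1153]
v[0] did not become non-negative within 42 steps; using fallback time=2.1000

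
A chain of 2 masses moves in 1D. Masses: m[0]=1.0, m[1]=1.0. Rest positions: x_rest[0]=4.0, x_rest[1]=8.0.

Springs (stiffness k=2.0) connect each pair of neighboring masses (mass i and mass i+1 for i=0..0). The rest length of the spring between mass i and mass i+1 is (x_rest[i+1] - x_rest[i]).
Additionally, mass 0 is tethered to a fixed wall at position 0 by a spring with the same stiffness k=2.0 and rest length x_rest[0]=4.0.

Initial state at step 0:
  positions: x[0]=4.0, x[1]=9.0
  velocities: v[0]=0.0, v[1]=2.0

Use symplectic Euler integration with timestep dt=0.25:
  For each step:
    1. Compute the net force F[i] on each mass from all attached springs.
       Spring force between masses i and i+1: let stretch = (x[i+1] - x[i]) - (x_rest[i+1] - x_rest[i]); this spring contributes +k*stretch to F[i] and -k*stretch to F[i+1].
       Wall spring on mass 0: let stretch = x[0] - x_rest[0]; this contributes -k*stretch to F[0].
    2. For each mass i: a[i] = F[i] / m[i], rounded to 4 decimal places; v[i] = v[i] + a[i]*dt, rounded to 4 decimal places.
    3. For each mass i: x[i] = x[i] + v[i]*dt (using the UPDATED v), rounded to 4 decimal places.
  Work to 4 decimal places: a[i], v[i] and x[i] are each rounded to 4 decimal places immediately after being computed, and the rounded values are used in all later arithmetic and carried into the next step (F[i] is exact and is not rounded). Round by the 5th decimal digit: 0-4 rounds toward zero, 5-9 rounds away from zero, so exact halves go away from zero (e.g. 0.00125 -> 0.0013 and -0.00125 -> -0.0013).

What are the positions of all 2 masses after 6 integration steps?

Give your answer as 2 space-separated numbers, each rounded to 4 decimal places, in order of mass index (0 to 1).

Answer: 5.5750 9.4010

Derivation:
Step 0: x=[4.0000 9.0000] v=[0.0000 2.0000]
Step 1: x=[4.1250 9.3750] v=[0.5000 1.5000]
Step 2: x=[4.3906 9.5938] v=[1.0625 0.8750]
Step 3: x=[4.7578 9.6622] v=[1.4688 0.2734]
Step 4: x=[5.1433 9.6175] v=[1.5421 -0.1788]
Step 5: x=[5.4452 9.5135] v=[1.2076 -0.4159]
Step 6: x=[5.5750 9.4010] v=[0.5192 -0.4501]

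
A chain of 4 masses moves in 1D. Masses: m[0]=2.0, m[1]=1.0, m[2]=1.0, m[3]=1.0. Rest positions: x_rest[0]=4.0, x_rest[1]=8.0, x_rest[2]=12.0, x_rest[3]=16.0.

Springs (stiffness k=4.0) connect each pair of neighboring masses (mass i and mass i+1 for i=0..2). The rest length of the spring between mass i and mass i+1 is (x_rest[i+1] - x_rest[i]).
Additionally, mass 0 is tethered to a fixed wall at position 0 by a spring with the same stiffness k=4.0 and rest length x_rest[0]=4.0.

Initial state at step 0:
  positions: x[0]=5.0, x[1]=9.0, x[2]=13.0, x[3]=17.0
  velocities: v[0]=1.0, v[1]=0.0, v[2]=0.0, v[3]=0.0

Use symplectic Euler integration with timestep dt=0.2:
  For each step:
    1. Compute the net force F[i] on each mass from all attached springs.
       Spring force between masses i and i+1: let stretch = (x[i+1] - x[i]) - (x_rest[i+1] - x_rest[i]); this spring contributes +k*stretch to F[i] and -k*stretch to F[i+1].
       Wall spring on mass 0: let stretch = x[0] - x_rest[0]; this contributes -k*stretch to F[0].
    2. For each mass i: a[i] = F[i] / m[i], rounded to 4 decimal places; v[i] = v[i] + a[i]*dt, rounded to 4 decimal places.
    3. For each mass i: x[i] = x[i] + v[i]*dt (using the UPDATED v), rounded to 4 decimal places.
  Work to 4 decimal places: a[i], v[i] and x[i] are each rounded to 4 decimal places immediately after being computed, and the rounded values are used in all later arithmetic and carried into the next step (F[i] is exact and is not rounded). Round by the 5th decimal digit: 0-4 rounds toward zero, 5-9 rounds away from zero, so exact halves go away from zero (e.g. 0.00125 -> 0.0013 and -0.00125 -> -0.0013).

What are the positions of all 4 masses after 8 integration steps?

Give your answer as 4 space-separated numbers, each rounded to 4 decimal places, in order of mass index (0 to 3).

Answer: 3.9962 8.6016 13.0184 17.0449

Derivation:
Step 0: x=[5.0000 9.0000 13.0000 17.0000] v=[1.0000 0.0000 0.0000 0.0000]
Step 1: x=[5.1200 9.0000 13.0000 17.0000] v=[0.6000 0.0000 0.0000 0.0000]
Step 2: x=[5.1408 9.0192 13.0000 17.0000] v=[0.1040 0.0960 0.0000 0.0000]
Step 3: x=[5.0606 9.0548 13.0031 17.0000] v=[-0.4010 0.1779 0.0154 0.0000]
Step 4: x=[4.8951 9.0830 13.0140 17.0005] v=[-0.8276 0.1412 0.0543 0.0025]
Step 5: x=[4.6730 9.0701 13.0337 17.0032] v=[-1.1105 -0.0643 0.0987 0.0133]
Step 6: x=[4.4288 8.9879 13.0544 17.0107] v=[-1.2209 -0.4111 0.1034 0.0377]
Step 7: x=[4.1950 8.8269 13.0574 17.0252] v=[-1.1688 -0.8052 0.0152 0.0727]
Step 8: x=[3.9962 8.6016 13.0184 17.0449] v=[-0.9940 -1.1263 -0.1950 0.0985]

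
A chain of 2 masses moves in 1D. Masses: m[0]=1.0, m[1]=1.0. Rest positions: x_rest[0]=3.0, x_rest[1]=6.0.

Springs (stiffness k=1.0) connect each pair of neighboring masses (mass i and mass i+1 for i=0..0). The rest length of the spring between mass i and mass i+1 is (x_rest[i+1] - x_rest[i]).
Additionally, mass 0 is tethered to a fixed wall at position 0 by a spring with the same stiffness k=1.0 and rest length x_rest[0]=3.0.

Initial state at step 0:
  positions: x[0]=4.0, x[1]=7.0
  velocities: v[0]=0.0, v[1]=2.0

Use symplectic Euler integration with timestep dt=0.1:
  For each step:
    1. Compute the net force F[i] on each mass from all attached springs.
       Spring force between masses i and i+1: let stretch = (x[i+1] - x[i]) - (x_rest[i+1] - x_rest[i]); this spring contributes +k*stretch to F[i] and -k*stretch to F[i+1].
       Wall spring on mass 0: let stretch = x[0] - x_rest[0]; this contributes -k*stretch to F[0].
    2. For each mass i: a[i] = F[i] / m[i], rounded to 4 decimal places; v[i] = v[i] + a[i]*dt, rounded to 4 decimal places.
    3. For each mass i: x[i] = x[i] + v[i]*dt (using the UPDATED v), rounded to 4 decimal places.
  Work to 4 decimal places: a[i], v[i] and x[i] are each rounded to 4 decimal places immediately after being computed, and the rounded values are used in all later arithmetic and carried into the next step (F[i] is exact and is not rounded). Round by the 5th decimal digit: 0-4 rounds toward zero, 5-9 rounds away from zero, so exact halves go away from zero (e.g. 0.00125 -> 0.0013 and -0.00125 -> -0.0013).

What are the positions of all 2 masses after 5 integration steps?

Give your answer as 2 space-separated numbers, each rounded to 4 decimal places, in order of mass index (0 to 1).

Step 0: x=[4.0000 7.0000] v=[0.0000 2.0000]
Step 1: x=[3.9900 7.2000] v=[-0.1000 2.0000]
Step 2: x=[3.9722 7.3979] v=[-0.1780 1.9790]
Step 3: x=[3.9489 7.5915] v=[-0.2327 1.9364]
Step 4: x=[3.9226 7.7787] v=[-0.2633 1.8721]
Step 5: x=[3.8956 7.9574] v=[-0.2700 1.7865]

Answer: 3.8956 7.9574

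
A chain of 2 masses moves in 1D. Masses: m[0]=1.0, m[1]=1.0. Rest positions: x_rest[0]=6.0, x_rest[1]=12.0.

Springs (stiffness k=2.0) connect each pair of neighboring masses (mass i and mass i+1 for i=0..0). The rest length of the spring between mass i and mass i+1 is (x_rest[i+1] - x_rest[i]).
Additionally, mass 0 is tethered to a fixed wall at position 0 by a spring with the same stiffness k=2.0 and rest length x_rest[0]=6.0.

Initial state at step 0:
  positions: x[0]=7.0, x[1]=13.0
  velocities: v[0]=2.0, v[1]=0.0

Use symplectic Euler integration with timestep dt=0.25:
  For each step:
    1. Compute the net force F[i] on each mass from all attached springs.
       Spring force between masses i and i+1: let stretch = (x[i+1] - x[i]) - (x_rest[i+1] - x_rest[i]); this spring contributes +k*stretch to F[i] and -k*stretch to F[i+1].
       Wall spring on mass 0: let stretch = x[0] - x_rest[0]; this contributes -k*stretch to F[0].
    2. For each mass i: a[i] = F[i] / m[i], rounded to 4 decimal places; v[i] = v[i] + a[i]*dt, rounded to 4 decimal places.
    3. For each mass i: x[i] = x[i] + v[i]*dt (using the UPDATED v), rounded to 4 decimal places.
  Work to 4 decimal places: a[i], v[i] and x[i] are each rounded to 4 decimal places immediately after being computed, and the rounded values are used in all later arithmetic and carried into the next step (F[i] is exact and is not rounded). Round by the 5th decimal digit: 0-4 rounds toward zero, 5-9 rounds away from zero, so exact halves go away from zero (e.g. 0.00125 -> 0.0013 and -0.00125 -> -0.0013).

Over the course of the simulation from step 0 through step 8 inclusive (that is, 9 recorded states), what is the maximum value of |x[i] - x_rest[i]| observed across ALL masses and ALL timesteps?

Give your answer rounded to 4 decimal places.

Step 0: x=[7.0000 13.0000] v=[2.0000 0.0000]
Step 1: x=[7.3750 13.0000] v=[1.5000 0.0000]
Step 2: x=[7.5313 13.0469] v=[0.6250 0.1875]
Step 3: x=[7.4356 13.1543] v=[-0.3829 0.4297]
Step 4: x=[7.1253 13.2969] v=[-1.2414 0.5704]
Step 5: x=[6.6957 13.4181] v=[-1.7183 0.4846]
Step 6: x=[6.2695 13.4490] v=[-1.7050 0.1234]
Step 7: x=[5.9570 13.3324] v=[-1.2500 -0.4664]
Step 8: x=[5.8218 13.0439] v=[-0.5408 -1.1541]
Max displacement = 1.5313

Answer: 1.5313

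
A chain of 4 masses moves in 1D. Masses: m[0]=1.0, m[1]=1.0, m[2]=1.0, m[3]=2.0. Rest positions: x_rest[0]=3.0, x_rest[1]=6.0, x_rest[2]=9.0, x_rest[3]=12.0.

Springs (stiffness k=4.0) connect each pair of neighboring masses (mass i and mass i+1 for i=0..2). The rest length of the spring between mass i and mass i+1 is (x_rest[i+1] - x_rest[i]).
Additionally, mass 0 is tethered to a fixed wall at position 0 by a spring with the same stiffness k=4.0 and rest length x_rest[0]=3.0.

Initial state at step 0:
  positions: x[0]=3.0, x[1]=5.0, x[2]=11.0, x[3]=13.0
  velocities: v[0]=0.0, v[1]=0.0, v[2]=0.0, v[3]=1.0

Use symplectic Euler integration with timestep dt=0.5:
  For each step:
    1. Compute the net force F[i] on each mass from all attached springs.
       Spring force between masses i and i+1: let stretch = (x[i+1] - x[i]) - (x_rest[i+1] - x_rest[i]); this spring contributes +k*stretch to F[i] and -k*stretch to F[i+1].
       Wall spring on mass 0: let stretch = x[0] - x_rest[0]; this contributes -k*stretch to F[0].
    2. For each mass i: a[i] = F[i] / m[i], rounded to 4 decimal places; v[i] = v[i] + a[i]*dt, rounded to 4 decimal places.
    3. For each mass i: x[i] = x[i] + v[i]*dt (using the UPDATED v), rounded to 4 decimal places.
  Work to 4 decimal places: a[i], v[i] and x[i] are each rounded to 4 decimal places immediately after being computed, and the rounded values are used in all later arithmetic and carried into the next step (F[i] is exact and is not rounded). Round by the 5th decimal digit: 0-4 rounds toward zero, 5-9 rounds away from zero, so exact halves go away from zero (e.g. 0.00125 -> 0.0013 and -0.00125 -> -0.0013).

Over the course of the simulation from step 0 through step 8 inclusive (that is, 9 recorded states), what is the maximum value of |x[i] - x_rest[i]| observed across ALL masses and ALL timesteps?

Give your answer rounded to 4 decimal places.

Answer: 3.0000

Derivation:
Step 0: x=[3.0000 5.0000 11.0000 13.0000] v=[0.0000 0.0000 0.0000 1.0000]
Step 1: x=[2.0000 9.0000 7.0000 14.0000] v=[-2.0000 8.0000 -8.0000 2.0000]
Step 2: x=[6.0000 4.0000 12.0000 13.0000] v=[8.0000 -10.0000 10.0000 -2.0000]
Step 3: x=[2.0000 9.0000 10.0000 13.0000] v=[-8.0000 10.0000 -4.0000 0.0000]
Step 4: x=[3.0000 8.0000 10.0000 13.0000] v=[2.0000 -2.0000 0.0000 0.0000]
Step 5: x=[6.0000 4.0000 11.0000 13.0000] v=[6.0000 -8.0000 2.0000 0.0000]
Step 6: x=[1.0000 9.0000 7.0000 13.5000] v=[-10.0000 10.0000 -8.0000 1.0000]
Step 7: x=[3.0000 4.0000 11.5000 12.2500] v=[4.0000 -10.0000 9.0000 -2.5000]
Step 8: x=[3.0000 5.5000 9.2500 12.1250] v=[0.0000 3.0000 -4.5000 -0.2500]
Max displacement = 3.0000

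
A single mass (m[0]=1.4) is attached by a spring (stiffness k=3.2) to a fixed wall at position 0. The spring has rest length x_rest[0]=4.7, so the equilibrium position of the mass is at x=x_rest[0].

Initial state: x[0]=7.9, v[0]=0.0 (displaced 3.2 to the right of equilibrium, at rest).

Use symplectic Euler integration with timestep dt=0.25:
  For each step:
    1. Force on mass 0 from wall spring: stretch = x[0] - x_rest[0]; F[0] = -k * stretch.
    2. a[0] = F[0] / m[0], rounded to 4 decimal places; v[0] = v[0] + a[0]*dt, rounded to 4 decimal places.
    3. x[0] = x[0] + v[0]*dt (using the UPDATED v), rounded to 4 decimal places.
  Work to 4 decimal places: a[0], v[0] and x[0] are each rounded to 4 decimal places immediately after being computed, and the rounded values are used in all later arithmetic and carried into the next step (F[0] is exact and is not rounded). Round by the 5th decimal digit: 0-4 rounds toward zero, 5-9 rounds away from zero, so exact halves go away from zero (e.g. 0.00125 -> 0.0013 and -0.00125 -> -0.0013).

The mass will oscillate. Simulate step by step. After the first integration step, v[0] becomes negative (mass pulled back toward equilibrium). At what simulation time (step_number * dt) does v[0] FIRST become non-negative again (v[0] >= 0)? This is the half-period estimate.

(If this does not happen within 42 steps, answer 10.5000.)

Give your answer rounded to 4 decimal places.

Answer: 2.2500

Derivation:
Step 0: x=[7.9000] v=[0.0000]
Step 1: x=[7.4429] v=[-1.8286]
Step 2: x=[6.5939] v=[-3.3960]
Step 3: x=[5.4744] v=[-4.4782]
Step 4: x=[4.2442] v=[-4.9207]
Step 5: x=[3.0791] v=[-4.6603]
Step 6: x=[2.1456] v=[-3.7341]
Step 7: x=[1.5770] v=[-2.2745]
Step 8: x=[1.4545] v=[-0.4899]
Step 9: x=[1.7957] v=[1.3647]
First v>=0 after going negative at step 9, time=2.2500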